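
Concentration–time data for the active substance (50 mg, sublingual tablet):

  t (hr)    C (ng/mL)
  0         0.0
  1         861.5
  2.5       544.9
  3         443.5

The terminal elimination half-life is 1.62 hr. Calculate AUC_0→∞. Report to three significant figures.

Trapezoidal AUC_0→3:
  [0→1]: (0.0+861.5)/2 × 1 = 430.75
  [1→2.5]: (861.5+544.9)/2 × 1.5 = 1054.8
  [2.5→3]: (544.9+443.5)/2 × 0.5 = 247.1
  Sum = 1732.65 ng/mL·hr
k_e = ln2 / t½ = 0.693147 / 1.62 = 0.4279 hr^-1
Extrapolated tail: C_last / k_e = 443.5 / 0.4279 = 1036.457
AUC_0→∞ = 1732.65 + 1036.457 = 2769.107 ng/mL·hr

AUC = 2770 ng/mL·hr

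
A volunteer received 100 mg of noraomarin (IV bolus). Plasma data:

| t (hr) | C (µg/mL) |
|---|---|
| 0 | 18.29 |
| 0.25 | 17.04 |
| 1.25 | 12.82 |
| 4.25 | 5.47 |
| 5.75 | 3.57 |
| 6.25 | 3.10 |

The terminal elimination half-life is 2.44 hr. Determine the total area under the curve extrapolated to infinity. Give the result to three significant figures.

Trapezoidal AUC_0→6.25:
  [0→0.25]: (18.29+17.04)/2 × 0.25 = 4.41625
  [0.25→1.25]: (17.04+12.82)/2 × 1 = 14.93
  [1.25→4.25]: (12.82+5.47)/2 × 3 = 27.435
  [4.25→5.75]: (5.47+3.57)/2 × 1.5 = 6.78
  [5.75→6.25]: (3.57+3.10)/2 × 0.5 = 1.6675
  Sum = 55.22875 µg/mL·hr
k_e = ln2 / t½ = 0.693147 / 2.44 = 0.2841 hr^-1
Extrapolated tail: C_last / k_e = 3.10 / 0.2841 = 10.912
AUC_0→∞ = 55.22875 + 10.912 = 66.14075 µg/mL·hr

AUC = 66.1 µg/mL·hr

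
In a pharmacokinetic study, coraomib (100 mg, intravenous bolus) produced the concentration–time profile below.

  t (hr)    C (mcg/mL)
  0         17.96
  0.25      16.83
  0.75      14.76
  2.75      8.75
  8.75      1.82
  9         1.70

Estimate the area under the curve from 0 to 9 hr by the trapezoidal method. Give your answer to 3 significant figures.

AUC = 67.9 mcg/mL·hr

Trapezoidal AUC_0→9:
  [0→0.25]: (17.96+16.83)/2 × 0.25 = 4.34875
  [0.25→0.75]: (16.83+14.76)/2 × 0.5 = 7.8975
  [0.75→2.75]: (14.76+8.75)/2 × 2 = 23.51
  [2.75→8.75]: (8.75+1.82)/2 × 6 = 31.71
  [8.75→9]: (1.82+1.70)/2 × 0.25 = 0.44
  Sum = 67.90625 mcg/mL·hr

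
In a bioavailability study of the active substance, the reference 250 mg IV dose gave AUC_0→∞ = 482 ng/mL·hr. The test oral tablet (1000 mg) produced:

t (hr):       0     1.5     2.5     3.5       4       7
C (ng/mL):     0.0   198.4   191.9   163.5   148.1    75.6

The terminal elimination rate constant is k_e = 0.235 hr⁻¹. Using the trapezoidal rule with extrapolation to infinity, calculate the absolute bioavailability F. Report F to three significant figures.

F = 0.652

Trapezoidal AUC_0→7 (oral tablet):
  [0→1.5]: (0.0+198.4)/2 × 1.5 = 148.8
  [1.5→2.5]: (198.4+191.9)/2 × 1 = 195.15
  [2.5→3.5]: (191.9+163.5)/2 × 1 = 177.7
  [3.5→4]: (163.5+148.1)/2 × 0.5 = 77.9
  [4→7]: (148.1+75.6)/2 × 3 = 335.55
  Sum = 935.1 ng/mL·hr
Tail: C_last/k_e = 75.6/0.235 = 321.702
AUC_0→∞ (oral tablet) = 935.1 + 321.702 = 1256.802 ng/mL·hr
F = (AUC_ev/D_ev)/(AUC_iv/D_iv) = (1256.802/1000)/(482/250) = 1.256802/1.928 = 0.6519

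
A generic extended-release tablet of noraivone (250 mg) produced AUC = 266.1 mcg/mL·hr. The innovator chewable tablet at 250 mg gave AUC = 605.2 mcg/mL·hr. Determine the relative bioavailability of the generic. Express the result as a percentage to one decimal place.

F_rel = (AUC_test/D_test) / (AUC_ref/D_ref)
      = (266.1/250) / (605.2/250)
      = 1.0644 / 2.4208 = 0.4397 = 43.97%

F_rel = 44.0%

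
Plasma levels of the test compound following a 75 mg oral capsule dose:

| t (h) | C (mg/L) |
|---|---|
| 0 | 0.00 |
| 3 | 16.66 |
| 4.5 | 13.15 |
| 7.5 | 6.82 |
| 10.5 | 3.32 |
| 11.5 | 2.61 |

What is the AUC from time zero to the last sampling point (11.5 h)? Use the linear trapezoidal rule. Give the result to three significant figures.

Trapezoidal AUC_0→11.5:
  [0→3]: (0.00+16.66)/2 × 3 = 24.99
  [3→4.5]: (16.66+13.15)/2 × 1.5 = 22.3575
  [4.5→7.5]: (13.15+6.82)/2 × 3 = 29.955
  [7.5→10.5]: (6.82+3.32)/2 × 3 = 15.21
  [10.5→11.5]: (3.32+2.61)/2 × 1 = 2.965
  Sum = 95.4775 mg/L·h

AUC = 95.5 mg/L·h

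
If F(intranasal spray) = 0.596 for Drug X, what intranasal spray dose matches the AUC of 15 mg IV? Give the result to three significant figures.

D_intranasal = 25.2 mg

For equal systemic exposure: F × D_ev = D_iv
D_ev = D_iv / F = 15 / 0.596 = 25.1678 mg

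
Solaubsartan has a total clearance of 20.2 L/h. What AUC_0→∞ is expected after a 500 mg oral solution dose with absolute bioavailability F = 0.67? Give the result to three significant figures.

AUC = 16.6 mg/L·h

AUC_0→∞ = F × Dose / CL
        = 0.67 × 500 / 20.2 = 16.5842 mg/L·h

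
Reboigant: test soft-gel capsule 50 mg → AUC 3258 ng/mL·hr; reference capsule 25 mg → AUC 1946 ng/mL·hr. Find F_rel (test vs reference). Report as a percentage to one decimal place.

F_rel = (AUC_test/D_test) / (AUC_ref/D_ref)
      = (3258/50) / (1946/25)
      = 65.16 / 77.84 = 0.8371 = 83.71%

F_rel = 83.7%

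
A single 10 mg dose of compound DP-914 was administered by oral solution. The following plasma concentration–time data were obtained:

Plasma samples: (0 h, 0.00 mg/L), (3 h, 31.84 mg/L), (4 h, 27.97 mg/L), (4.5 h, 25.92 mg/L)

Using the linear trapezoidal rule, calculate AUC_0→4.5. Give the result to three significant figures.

Trapezoidal AUC_0→4.5:
  [0→3]: (0.00+31.84)/2 × 3 = 47.76
  [3→4]: (31.84+27.97)/2 × 1 = 29.905
  [4→4.5]: (27.97+25.92)/2 × 0.5 = 13.4725
  Sum = 91.1375 mg/L·h

AUC = 91.1 mg/L·h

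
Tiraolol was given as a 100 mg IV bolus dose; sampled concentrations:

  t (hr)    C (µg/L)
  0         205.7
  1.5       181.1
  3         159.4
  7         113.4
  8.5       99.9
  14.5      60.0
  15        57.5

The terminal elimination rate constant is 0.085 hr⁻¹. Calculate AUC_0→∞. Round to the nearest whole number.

AUC = 2437 µg/L·hr

Trapezoidal AUC_0→15:
  [0→1.5]: (205.7+181.1)/2 × 1.5 = 290.1
  [1.5→3]: (181.1+159.4)/2 × 1.5 = 255.375
  [3→7]: (159.4+113.4)/2 × 4 = 545.6
  [7→8.5]: (113.4+99.9)/2 × 1.5 = 159.975
  [8.5→14.5]: (99.9+60.0)/2 × 6 = 479.7
  [14.5→15]: (60.0+57.5)/2 × 0.5 = 29.375
  Sum = 1760.125 µg/L·hr
Extrapolated tail: C_last / k_e = 57.5 / 0.085 = 676.471
AUC_0→∞ = 1760.125 + 676.471 = 2436.596 µg/L·hr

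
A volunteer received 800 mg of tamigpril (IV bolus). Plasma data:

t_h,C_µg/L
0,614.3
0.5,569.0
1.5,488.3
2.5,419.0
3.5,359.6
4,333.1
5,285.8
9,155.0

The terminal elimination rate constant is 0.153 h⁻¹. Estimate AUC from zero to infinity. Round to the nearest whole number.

Trapezoidal AUC_0→9:
  [0→0.5]: (614.3+569.0)/2 × 0.5 = 295.825
  [0.5→1.5]: (569.0+488.3)/2 × 1 = 528.65
  [1.5→2.5]: (488.3+419.0)/2 × 1 = 453.65
  [2.5→3.5]: (419.0+359.6)/2 × 1 = 389.3
  [3.5→4]: (359.6+333.1)/2 × 0.5 = 173.175
  [4→5]: (333.1+285.8)/2 × 1 = 309.45
  [5→9]: (285.8+155.0)/2 × 4 = 881.6
  Sum = 3031.65 µg/L·h
Extrapolated tail: C_last / k_e = 155.0 / 0.153 = 1013.072
AUC_0→∞ = 3031.65 + 1013.072 = 4044.722 µg/L·h

AUC = 4045 µg/L·h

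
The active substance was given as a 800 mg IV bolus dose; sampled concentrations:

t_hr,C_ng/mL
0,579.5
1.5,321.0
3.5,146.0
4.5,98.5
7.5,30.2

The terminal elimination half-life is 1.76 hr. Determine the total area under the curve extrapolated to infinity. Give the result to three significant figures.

Trapezoidal AUC_0→7.5:
  [0→1.5]: (579.5+321.0)/2 × 1.5 = 675.375
  [1.5→3.5]: (321.0+146.0)/2 × 2 = 467.0
  [3.5→4.5]: (146.0+98.5)/2 × 1 = 122.25
  [4.5→7.5]: (98.5+30.2)/2 × 3 = 193.05
  Sum = 1457.675 ng/mL·hr
k_e = ln2 / t½ = 0.693147 / 1.76 = 0.3938 hr^-1
Extrapolated tail: C_last / k_e = 30.2 / 0.3938 = 76.689
AUC_0→∞ = 1457.675 + 76.689 = 1534.364 ng/mL·hr

AUC = 1530 ng/mL·hr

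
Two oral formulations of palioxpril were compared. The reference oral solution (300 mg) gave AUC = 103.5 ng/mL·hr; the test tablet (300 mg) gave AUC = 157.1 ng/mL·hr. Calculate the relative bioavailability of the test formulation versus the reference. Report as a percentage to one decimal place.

F_rel = 151.8%

F_rel = (AUC_test/D_test) / (AUC_ref/D_ref)
      = (157.1/300) / (103.5/300)
      = 0.523667 / 0.345 = 1.5179 = 151.79%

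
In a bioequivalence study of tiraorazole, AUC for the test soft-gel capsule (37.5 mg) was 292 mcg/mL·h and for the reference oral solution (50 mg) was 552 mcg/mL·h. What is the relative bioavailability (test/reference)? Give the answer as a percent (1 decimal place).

F_rel = (AUC_test/D_test) / (AUC_ref/D_ref)
      = (292/37.5) / (552/50)
      = 7.78667 / 11.04 = 0.7053 = 70.53%

F_rel = 70.5%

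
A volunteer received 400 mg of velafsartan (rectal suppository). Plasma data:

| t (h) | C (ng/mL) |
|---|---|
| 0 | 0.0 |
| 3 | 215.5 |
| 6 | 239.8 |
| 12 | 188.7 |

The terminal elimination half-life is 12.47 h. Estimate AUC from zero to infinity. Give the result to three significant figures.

Trapezoidal AUC_0→12:
  [0→3]: (0.0+215.5)/2 × 3 = 323.25
  [3→6]: (215.5+239.8)/2 × 3 = 682.95
  [6→12]: (239.8+188.7)/2 × 6 = 1285.5
  Sum = 2291.7 ng/mL·h
k_e = ln2 / t½ = 0.693147 / 12.47 = 0.0556 h^-1
Extrapolated tail: C_last / k_e = 188.7 / 0.0556 = 3393.885
AUC_0→∞ = 2291.7 + 3393.885 = 5685.585 ng/mL·h

AUC = 5690 ng/mL·h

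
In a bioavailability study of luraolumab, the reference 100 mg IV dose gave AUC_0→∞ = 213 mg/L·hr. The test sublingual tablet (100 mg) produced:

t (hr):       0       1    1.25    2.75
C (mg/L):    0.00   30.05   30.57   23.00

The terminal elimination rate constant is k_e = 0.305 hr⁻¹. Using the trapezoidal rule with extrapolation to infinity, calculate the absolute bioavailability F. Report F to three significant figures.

F = 0.649

Trapezoidal AUC_0→2.75 (sublingual tablet):
  [0→1]: (0.00+30.05)/2 × 1 = 15.025
  [1→1.25]: (30.05+30.57)/2 × 0.25 = 7.5775
  [1.25→2.75]: (30.57+23.00)/2 × 1.5 = 40.1775
  Sum = 62.78 mg/L·hr
Tail: C_last/k_e = 23.00/0.305 = 75.410
AUC_0→∞ (sublingual tablet) = 62.78 + 75.410 = 138.19 mg/L·hr
F = (AUC_ev/D_ev)/(AUC_iv/D_iv) = (138.19/100)/(213/100) = 1.3819/2.13 = 0.6488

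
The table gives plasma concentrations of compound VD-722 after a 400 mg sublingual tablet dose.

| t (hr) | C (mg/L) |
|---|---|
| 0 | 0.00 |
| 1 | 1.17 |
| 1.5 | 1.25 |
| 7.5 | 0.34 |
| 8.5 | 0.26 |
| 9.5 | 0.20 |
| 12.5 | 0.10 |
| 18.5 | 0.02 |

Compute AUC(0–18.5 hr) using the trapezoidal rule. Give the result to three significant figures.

Trapezoidal AUC_0→18.5:
  [0→1]: (0.00+1.17)/2 × 1 = 0.585
  [1→1.5]: (1.17+1.25)/2 × 0.5 = 0.605
  [1.5→7.5]: (1.25+0.34)/2 × 6 = 4.77
  [7.5→8.5]: (0.34+0.26)/2 × 1 = 0.3
  [8.5→9.5]: (0.26+0.20)/2 × 1 = 0.23
  [9.5→12.5]: (0.20+0.10)/2 × 3 = 0.45
  [12.5→18.5]: (0.10+0.02)/2 × 6 = 0.36
  Sum = 7.3 mg/L·hr

AUC = 7.30 mg/L·hr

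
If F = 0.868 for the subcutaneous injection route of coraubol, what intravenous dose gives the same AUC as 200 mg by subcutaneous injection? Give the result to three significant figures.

D_iv = 174 mg

Systemic exposure from an extravascular dose = F × D_ev, so the equivalent IV dose is F × D_ev.
D_iv = F × D_ev = 0.868 × 200 = 173.6 mg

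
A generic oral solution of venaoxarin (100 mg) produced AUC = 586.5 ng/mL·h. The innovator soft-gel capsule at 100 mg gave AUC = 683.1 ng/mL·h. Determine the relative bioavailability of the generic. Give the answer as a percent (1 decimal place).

F_rel = 85.9%

F_rel = (AUC_test/D_test) / (AUC_ref/D_ref)
      = (586.5/100) / (683.1/100)
      = 5.865 / 6.831 = 0.8586 = 85.86%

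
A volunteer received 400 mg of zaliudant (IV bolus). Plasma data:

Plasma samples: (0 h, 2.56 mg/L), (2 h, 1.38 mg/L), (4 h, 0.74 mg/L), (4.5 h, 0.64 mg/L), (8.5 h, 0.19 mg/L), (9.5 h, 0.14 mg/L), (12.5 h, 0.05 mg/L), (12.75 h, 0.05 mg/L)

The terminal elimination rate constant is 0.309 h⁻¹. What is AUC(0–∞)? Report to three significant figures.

AUC = 8.69 mg/L·h

Trapezoidal AUC_0→12.75:
  [0→2]: (2.56+1.38)/2 × 2 = 3.94
  [2→4]: (1.38+0.74)/2 × 2 = 2.12
  [4→4.5]: (0.74+0.64)/2 × 0.5 = 0.345
  [4.5→8.5]: (0.64+0.19)/2 × 4 = 1.66
  [8.5→9.5]: (0.19+0.14)/2 × 1 = 0.165
  [9.5→12.5]: (0.14+0.05)/2 × 3 = 0.285
  [12.5→12.75]: (0.05+0.05)/2 × 0.25 = 0.0125
  Sum = 8.5275 mg/L·h
Extrapolated tail: C_last / k_e = 0.05 / 0.309 = 0.162
AUC_0→∞ = 8.5275 + 0.162 = 8.6895 mg/L·h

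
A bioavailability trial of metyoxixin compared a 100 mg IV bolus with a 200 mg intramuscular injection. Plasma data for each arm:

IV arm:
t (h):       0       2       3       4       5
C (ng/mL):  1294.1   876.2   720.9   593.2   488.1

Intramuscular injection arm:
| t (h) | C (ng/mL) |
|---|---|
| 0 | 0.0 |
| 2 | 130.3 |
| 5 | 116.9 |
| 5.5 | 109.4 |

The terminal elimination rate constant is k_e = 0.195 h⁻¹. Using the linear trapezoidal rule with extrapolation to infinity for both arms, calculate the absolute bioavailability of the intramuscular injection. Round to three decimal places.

F = 0.084

Trapezoidal AUC_0→5 (IV):
  [0→2]: (1294.1+876.2)/2 × 2 = 2170.3
  [2→3]: (876.2+720.9)/2 × 1 = 798.55
  [3→4]: (720.9+593.2)/2 × 1 = 657.05
  [4→5]: (593.2+488.1)/2 × 1 = 540.65
  Sum = 4166.55 ng/mL·h
IV tail: 488.1/0.195 = 2503.077; AUC_iv,0→∞ = 4166.55 + 2503.077 = 6669.627 ng/mL·h
Trapezoidal AUC_0→5.5 (intramuscular injection):
  [0→2]: (0.0+130.3)/2 × 2 = 130.3
  [2→5]: (130.3+116.9)/2 × 3 = 370.8
  [5→5.5]: (116.9+109.4)/2 × 0.5 = 56.575
  Sum = 557.675 ng/mL·h
intramuscular injection tail: 109.4/0.195 = 561.026; AUC_ev,0→∞ = 557.675 + 561.026 = 1118.701 ng/mL·h
F = (AUC_ev/D_ev)/(AUC_iv/D_iv) = (1118.701/200)/(6669.627/100) = 5.593505/66.69627 = 0.0839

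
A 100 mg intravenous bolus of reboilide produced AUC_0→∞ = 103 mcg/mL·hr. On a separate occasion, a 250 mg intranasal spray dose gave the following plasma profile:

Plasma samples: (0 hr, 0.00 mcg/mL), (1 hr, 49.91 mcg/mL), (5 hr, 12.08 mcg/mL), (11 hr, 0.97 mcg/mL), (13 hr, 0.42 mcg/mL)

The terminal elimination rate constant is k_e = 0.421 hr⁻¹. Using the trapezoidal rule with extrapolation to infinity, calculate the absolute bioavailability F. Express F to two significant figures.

Trapezoidal AUC_0→13 (intranasal spray):
  [0→1]: (0.00+49.91)/2 × 1 = 24.955
  [1→5]: (49.91+12.08)/2 × 4 = 123.98
  [5→11]: (12.08+0.97)/2 × 6 = 39.15
  [11→13]: (0.97+0.42)/2 × 2 = 1.39
  Sum = 189.475 mcg/mL·hr
Tail: C_last/k_e = 0.42/0.421 = 0.998
AUC_0→∞ (intranasal spray) = 189.475 + 0.998 = 190.473 mcg/mL·hr
F = (AUC_ev/D_ev)/(AUC_iv/D_iv) = (190.473/250)/(103/100) = 0.761892/1.03 = 0.7397

F = 0.74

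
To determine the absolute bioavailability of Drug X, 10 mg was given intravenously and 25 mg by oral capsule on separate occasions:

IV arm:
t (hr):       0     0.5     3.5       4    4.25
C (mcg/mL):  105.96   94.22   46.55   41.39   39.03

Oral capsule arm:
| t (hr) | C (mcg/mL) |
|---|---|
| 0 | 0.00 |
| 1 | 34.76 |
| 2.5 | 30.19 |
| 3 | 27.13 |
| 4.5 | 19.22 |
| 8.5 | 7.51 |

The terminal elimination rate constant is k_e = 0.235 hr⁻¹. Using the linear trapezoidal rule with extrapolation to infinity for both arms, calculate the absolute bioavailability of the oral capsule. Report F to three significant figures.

Trapezoidal AUC_0→4.25 (IV):
  [0→0.5]: (105.96+94.22)/2 × 0.5 = 50.045
  [0.5→3.5]: (94.22+46.55)/2 × 3 = 211.155
  [3.5→4]: (46.55+41.39)/2 × 0.5 = 21.985
  [4→4.25]: (41.39+39.03)/2 × 0.25 = 10.0525
  Sum = 293.2375 mcg/mL·hr
IV tail: 39.03/0.235 = 166.085; AUC_iv,0→∞ = 293.2375 + 166.085 = 459.3225 mcg/mL·hr
Trapezoidal AUC_0→8.5 (oral capsule):
  [0→1]: (0.00+34.76)/2 × 1 = 17.38
  [1→2.5]: (34.76+30.19)/2 × 1.5 = 48.7125
  [2.5→3]: (30.19+27.13)/2 × 0.5 = 14.33
  [3→4.5]: (27.13+19.22)/2 × 1.5 = 34.7625
  [4.5→8.5]: (19.22+7.51)/2 × 4 = 53.46
  Sum = 168.645 mcg/mL·hr
oral capsule tail: 7.51/0.235 = 31.957; AUC_ev,0→∞ = 168.645 + 31.957 = 200.602 mcg/mL·hr
F = (AUC_ev/D_ev)/(AUC_iv/D_iv) = (200.602/25)/(459.3225/10) = 8.02408/45.93225 = 0.1747

F = 0.175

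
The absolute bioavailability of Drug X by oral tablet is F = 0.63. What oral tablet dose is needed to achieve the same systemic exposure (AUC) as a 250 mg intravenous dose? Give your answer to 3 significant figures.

For equal systemic exposure: F × D_ev = D_iv
D_ev = D_iv / F = 250 / 0.63 = 396.825 mg

D_oral = 397 mg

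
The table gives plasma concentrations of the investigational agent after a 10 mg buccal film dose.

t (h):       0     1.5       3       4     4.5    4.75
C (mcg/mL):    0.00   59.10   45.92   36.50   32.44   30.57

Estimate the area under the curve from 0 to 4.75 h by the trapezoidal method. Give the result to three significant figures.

Trapezoidal AUC_0→4.75:
  [0→1.5]: (0.00+59.10)/2 × 1.5 = 44.325
  [1.5→3]: (59.10+45.92)/2 × 1.5 = 78.765
  [3→4]: (45.92+36.50)/2 × 1 = 41.21
  [4→4.5]: (36.50+32.44)/2 × 0.5 = 17.235
  [4.5→4.75]: (32.44+30.57)/2 × 0.25 = 7.87625
  Sum = 189.41125 mcg/mL·h

AUC = 189 mcg/mL·h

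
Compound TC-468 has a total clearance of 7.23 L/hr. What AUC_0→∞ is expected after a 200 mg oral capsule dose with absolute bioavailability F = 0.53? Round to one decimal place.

AUC = 14.7 mg/L·hr

AUC_0→∞ = F × Dose / CL
        = 0.53 × 200 / 7.23 = 14.6611 mg/L·hr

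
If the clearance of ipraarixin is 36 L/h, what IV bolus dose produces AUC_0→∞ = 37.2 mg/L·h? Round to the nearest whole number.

Dose_iv = CL × AUC_0→∞
     = 36 × 37.2 = 1339.2 mg

Dose = 1339 mg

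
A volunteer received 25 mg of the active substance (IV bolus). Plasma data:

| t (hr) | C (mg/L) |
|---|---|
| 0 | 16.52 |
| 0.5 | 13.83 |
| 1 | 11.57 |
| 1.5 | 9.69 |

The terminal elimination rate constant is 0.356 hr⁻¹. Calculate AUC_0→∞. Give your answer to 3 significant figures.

AUC = 46.5 mg/L·hr

Trapezoidal AUC_0→1.5:
  [0→0.5]: (16.52+13.83)/2 × 0.5 = 7.5875
  [0.5→1]: (13.83+11.57)/2 × 0.5 = 6.35
  [1→1.5]: (11.57+9.69)/2 × 0.5 = 5.315
  Sum = 19.2525 mg/L·hr
Extrapolated tail: C_last / k_e = 9.69 / 0.356 = 27.219
AUC_0→∞ = 19.2525 + 27.219 = 46.4715 mg/L·hr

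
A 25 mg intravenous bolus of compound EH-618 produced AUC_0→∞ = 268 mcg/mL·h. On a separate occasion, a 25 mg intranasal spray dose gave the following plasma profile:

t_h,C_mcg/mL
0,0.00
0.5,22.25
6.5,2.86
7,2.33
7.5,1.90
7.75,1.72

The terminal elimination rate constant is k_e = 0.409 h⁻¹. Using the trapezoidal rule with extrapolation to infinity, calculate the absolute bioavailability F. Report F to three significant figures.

F = 0.328

Trapezoidal AUC_0→7.75 (intranasal spray):
  [0→0.5]: (0.00+22.25)/2 × 0.5 = 5.5625
  [0.5→6.5]: (22.25+2.86)/2 × 6 = 75.33
  [6.5→7]: (2.86+2.33)/2 × 0.5 = 1.2975
  [7→7.5]: (2.33+1.90)/2 × 0.5 = 1.0575
  [7.5→7.75]: (1.90+1.72)/2 × 0.25 = 0.4525
  Sum = 83.7 mcg/mL·h
Tail: C_last/k_e = 1.72/0.409 = 4.205
AUC_0→∞ (intranasal spray) = 83.7 + 4.205 = 87.905 mcg/mL·h
F = (AUC_ev/D_ev)/(AUC_iv/D_iv) = (87.905/25)/(268/25) = 3.5162/10.72 = 0.3280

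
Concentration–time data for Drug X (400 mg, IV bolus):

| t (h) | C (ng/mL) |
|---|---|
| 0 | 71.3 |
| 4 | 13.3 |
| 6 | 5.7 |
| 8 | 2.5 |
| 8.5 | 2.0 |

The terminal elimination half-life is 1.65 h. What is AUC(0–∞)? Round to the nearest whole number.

Trapezoidal AUC_0→8.5:
  [0→4]: (71.3+13.3)/2 × 4 = 169.2
  [4→6]: (13.3+5.7)/2 × 2 = 19.0
  [6→8]: (5.7+2.5)/2 × 2 = 8.2
  [8→8.5]: (2.5+2.0)/2 × 0.5 = 1.125
  Sum = 197.525 ng/mL·h
k_e = ln2 / t½ = 0.693147 / 1.65 = 0.4201 h^-1
Extrapolated tail: C_last / k_e = 2.0 / 0.4201 = 4.761
AUC_0→∞ = 197.525 + 4.761 = 202.286 ng/mL·h

AUC = 202 ng/mL·h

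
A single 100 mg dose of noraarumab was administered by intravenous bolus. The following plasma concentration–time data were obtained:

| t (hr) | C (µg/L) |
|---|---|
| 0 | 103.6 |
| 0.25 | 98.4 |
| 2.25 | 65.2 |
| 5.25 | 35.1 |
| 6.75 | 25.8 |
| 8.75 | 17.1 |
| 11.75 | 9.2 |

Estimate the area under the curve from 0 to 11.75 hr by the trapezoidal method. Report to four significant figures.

Trapezoidal AUC_0→11.75:
  [0→0.25]: (103.6+98.4)/2 × 0.25 = 25.25
  [0.25→2.25]: (98.4+65.2)/2 × 2 = 163.6
  [2.25→5.25]: (65.2+35.1)/2 × 3 = 150.45
  [5.25→6.75]: (35.1+25.8)/2 × 1.5 = 45.675
  [6.75→8.75]: (25.8+17.1)/2 × 2 = 42.9
  [8.75→11.75]: (17.1+9.2)/2 × 3 = 39.45
  Sum = 467.325 µg/L·hr

AUC = 467.3 µg/L·hr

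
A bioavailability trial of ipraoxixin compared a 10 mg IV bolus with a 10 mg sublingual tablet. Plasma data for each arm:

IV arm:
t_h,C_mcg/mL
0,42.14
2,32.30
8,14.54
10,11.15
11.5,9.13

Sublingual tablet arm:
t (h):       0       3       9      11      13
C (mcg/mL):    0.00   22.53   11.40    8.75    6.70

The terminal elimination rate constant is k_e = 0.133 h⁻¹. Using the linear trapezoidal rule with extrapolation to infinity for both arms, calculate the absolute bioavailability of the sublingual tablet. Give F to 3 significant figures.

F = 0.683

Trapezoidal AUC_0→11.5 (IV):
  [0→2]: (42.14+32.30)/2 × 2 = 74.44
  [2→8]: (32.30+14.54)/2 × 6 = 140.52
  [8→10]: (14.54+11.15)/2 × 2 = 25.69
  [10→11.5]: (11.15+9.13)/2 × 1.5 = 15.21
  Sum = 255.86 mcg/mL·h
IV tail: 9.13/0.133 = 68.647; AUC_iv,0→∞ = 255.86 + 68.647 = 324.507 mcg/mL·h
Trapezoidal AUC_0→13 (sublingual tablet):
  [0→3]: (0.00+22.53)/2 × 3 = 33.795
  [3→9]: (22.53+11.40)/2 × 6 = 101.79
  [9→11]: (11.40+8.75)/2 × 2 = 20.15
  [11→13]: (8.75+6.70)/2 × 2 = 15.45
  Sum = 171.185 mcg/mL·h
sublingual tablet tail: 6.70/0.133 = 50.376; AUC_ev,0→∞ = 171.185 + 50.376 = 221.561 mcg/mL·h
F = (AUC_ev/D_ev)/(AUC_iv/D_iv) = (221.561/10)/(324.507/10) = 22.1561/32.4507 = 0.6828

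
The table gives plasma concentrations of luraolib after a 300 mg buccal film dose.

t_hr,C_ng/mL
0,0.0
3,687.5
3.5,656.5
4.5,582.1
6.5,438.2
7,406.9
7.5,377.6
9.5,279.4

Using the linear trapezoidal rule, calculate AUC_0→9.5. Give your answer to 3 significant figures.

Trapezoidal AUC_0→9.5:
  [0→3]: (0.0+687.5)/2 × 3 = 1031.25
  [3→3.5]: (687.5+656.5)/2 × 0.5 = 336.0
  [3.5→4.5]: (656.5+582.1)/2 × 1 = 619.3
  [4.5→6.5]: (582.1+438.2)/2 × 2 = 1020.3
  [6.5→7]: (438.2+406.9)/2 × 0.5 = 211.275
  [7→7.5]: (406.9+377.6)/2 × 0.5 = 196.125
  [7.5→9.5]: (377.6+279.4)/2 × 2 = 657.0
  Sum = 4071.25 ng/mL·hr

AUC = 4070 ng/mL·hr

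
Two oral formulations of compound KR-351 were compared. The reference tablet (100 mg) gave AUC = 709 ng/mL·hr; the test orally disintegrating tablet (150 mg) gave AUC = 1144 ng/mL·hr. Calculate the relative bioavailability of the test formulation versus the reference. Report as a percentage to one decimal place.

F_rel = 107.6%

F_rel = (AUC_test/D_test) / (AUC_ref/D_ref)
      = (1144/150) / (709/100)
      = 7.62667 / 7.09 = 1.0757 = 107.57%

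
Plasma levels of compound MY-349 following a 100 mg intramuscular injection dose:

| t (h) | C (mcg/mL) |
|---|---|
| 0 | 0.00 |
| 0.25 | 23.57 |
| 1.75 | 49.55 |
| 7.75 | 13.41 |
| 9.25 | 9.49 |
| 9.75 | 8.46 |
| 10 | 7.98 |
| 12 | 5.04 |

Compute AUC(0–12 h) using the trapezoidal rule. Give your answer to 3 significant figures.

Trapezoidal AUC_0→12:
  [0→0.25]: (0.00+23.57)/2 × 0.25 = 2.94625
  [0.25→1.75]: (23.57+49.55)/2 × 1.5 = 54.84
  [1.75→7.75]: (49.55+13.41)/2 × 6 = 188.88
  [7.75→9.25]: (13.41+9.49)/2 × 1.5 = 17.175
  [9.25→9.75]: (9.49+8.46)/2 × 0.5 = 4.4875
  [9.75→10]: (8.46+7.98)/2 × 0.25 = 2.055
  [10→12]: (7.98+5.04)/2 × 2 = 13.02
  Sum = 283.40375 mcg/mL·h

AUC = 283 mcg/mL·h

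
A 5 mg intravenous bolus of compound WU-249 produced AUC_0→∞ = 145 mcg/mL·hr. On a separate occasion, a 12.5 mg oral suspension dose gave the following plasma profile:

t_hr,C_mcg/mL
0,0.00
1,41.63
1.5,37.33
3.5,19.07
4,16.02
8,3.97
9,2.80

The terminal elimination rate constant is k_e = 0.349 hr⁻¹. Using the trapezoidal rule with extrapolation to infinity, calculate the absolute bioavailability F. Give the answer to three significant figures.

F = 0.433

Trapezoidal AUC_0→9 (oral suspension):
  [0→1]: (0.00+41.63)/2 × 1 = 20.815
  [1→1.5]: (41.63+37.33)/2 × 0.5 = 19.74
  [1.5→3.5]: (37.33+19.07)/2 × 2 = 56.4
  [3.5→4]: (19.07+16.02)/2 × 0.5 = 8.7725
  [4→8]: (16.02+3.97)/2 × 4 = 39.98
  [8→9]: (3.97+2.80)/2 × 1 = 3.385
  Sum = 149.0925 mcg/mL·hr
Tail: C_last/k_e = 2.80/0.349 = 8.023
AUC_0→∞ (oral suspension) = 149.0925 + 8.023 = 157.1155 mcg/mL·hr
F = (AUC_ev/D_ev)/(AUC_iv/D_iv) = (157.1155/12.5)/(145/5) = 12.56924/29 = 0.4334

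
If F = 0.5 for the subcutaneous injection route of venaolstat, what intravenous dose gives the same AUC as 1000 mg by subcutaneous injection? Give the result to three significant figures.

D_iv = 500 mg

Systemic exposure from an extravascular dose = F × D_ev, so the equivalent IV dose is F × D_ev.
D_iv = F × D_ev = 0.5 × 1000 = 500 mg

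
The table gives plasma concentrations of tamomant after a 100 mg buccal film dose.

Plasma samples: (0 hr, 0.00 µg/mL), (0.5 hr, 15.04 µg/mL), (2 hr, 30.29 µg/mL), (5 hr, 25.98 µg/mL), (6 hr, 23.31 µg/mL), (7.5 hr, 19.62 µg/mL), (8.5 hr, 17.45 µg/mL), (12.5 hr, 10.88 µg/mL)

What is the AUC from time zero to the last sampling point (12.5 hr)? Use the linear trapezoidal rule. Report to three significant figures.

AUC = 254 µg/mL·hr

Trapezoidal AUC_0→12.5:
  [0→0.5]: (0.00+15.04)/2 × 0.5 = 3.76
  [0.5→2]: (15.04+30.29)/2 × 1.5 = 33.9975
  [2→5]: (30.29+25.98)/2 × 3 = 84.405
  [5→6]: (25.98+23.31)/2 × 1 = 24.645
  [6→7.5]: (23.31+19.62)/2 × 1.5 = 32.1975
  [7.5→8.5]: (19.62+17.45)/2 × 1 = 18.535
  [8.5→12.5]: (17.45+10.88)/2 × 4 = 56.66
  Sum = 254.2 µg/mL·hr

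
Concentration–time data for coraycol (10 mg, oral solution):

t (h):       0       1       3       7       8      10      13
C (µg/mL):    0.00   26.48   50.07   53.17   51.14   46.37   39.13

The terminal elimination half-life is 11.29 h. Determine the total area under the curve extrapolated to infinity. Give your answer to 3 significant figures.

Trapezoidal AUC_0→13:
  [0→1]: (0.00+26.48)/2 × 1 = 13.24
  [1→3]: (26.48+50.07)/2 × 2 = 76.55
  [3→7]: (50.07+53.17)/2 × 4 = 206.48
  [7→8]: (53.17+51.14)/2 × 1 = 52.155
  [8→10]: (51.14+46.37)/2 × 2 = 97.51
  [10→13]: (46.37+39.13)/2 × 3 = 128.25
  Sum = 574.185 µg/mL·h
k_e = ln2 / t½ = 0.693147 / 11.29 = 0.0614 h^-1
Extrapolated tail: C_last / k_e = 39.13 / 0.0614 = 637.296
AUC_0→∞ = 574.185 + 637.296 = 1211.481 µg/mL·h

AUC = 1210 µg/mL·h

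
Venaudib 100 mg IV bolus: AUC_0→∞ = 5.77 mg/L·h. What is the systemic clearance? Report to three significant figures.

CL = Dose_iv / AUC_0→∞
   = 100 / 5.77 = 17.331 L/h

CL = 17.3 L/h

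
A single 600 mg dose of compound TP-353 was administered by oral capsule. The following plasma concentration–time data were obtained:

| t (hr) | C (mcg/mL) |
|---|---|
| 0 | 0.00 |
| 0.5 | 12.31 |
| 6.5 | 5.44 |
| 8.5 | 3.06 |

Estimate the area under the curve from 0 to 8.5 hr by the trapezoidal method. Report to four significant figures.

AUC = 64.83 mcg/mL·hr

Trapezoidal AUC_0→8.5:
  [0→0.5]: (0.00+12.31)/2 × 0.5 = 3.0775
  [0.5→6.5]: (12.31+5.44)/2 × 6 = 53.25
  [6.5→8.5]: (5.44+3.06)/2 × 2 = 8.5
  Sum = 64.8275 mcg/mL·hr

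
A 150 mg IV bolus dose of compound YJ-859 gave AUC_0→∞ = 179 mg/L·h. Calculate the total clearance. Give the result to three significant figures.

CL = Dose_iv / AUC_0→∞
   = 150 / 179 = 0.837989 L/h

CL = 0.838 L/h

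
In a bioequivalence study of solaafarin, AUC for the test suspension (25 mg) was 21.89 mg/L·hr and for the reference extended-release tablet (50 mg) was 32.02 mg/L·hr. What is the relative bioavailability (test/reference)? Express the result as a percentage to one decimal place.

F_rel = 136.7%

F_rel = (AUC_test/D_test) / (AUC_ref/D_ref)
      = (21.89/25) / (32.02/50)
      = 0.8756 / 0.6404 = 1.3673 = 136.73%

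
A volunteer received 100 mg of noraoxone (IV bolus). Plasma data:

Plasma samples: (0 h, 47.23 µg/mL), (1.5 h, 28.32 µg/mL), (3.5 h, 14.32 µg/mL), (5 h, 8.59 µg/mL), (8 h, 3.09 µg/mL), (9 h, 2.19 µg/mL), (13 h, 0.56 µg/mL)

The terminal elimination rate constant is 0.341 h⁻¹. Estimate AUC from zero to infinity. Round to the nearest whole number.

AUC = 144 µg/mL·h

Trapezoidal AUC_0→13:
  [0→1.5]: (47.23+28.32)/2 × 1.5 = 56.6625
  [1.5→3.5]: (28.32+14.32)/2 × 2 = 42.64
  [3.5→5]: (14.32+8.59)/2 × 1.5 = 17.1825
  [5→8]: (8.59+3.09)/2 × 3 = 17.52
  [8→9]: (3.09+2.19)/2 × 1 = 2.64
  [9→13]: (2.19+0.56)/2 × 4 = 5.5
  Sum = 142.145 µg/mL·h
Extrapolated tail: C_last / k_e = 0.56 / 0.341 = 1.642
AUC_0→∞ = 142.145 + 1.642 = 143.787 µg/mL·h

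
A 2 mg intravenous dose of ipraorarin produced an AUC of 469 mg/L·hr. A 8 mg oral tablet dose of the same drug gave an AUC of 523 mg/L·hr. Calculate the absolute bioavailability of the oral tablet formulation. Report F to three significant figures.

F = 0.279

F = (AUC_ev / D_ev) / (AUC_iv / D_iv)
  = (523/8) / (469/2)
  = 65.375 / 234.5 = 0.2788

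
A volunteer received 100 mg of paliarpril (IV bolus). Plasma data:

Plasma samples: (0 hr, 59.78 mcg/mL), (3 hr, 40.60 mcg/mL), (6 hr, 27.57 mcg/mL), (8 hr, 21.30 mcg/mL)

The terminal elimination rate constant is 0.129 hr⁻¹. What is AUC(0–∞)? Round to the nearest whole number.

AUC = 467 mcg/mL·hr

Trapezoidal AUC_0→8:
  [0→3]: (59.78+40.60)/2 × 3 = 150.57
  [3→6]: (40.60+27.57)/2 × 3 = 102.255
  [6→8]: (27.57+21.30)/2 × 2 = 48.87
  Sum = 301.695 mcg/mL·hr
Extrapolated tail: C_last / k_e = 21.30 / 0.129 = 165.116
AUC_0→∞ = 301.695 + 165.116 = 466.811 mcg/mL·hr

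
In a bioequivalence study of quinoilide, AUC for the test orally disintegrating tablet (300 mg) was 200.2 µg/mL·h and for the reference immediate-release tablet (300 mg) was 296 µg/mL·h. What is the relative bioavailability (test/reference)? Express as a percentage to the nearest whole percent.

F_rel = 68%

F_rel = (AUC_test/D_test) / (AUC_ref/D_ref)
      = (200.2/300) / (296/300)
      = 0.667333 / 0.986667 = 0.6764 = 67.64%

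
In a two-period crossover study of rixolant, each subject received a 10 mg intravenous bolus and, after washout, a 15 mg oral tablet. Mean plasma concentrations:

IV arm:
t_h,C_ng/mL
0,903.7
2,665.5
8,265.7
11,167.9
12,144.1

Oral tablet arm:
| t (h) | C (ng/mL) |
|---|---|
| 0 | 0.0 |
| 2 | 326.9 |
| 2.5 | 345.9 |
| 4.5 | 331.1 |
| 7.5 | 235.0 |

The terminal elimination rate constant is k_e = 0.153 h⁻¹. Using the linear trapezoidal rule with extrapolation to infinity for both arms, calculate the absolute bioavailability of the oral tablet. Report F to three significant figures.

F = 0.388

Trapezoidal AUC_0→12 (IV):
  [0→2]: (903.7+665.5)/2 × 2 = 1569.2
  [2→8]: (665.5+265.7)/2 × 6 = 2793.6
  [8→11]: (265.7+167.9)/2 × 3 = 650.4
  [11→12]: (167.9+144.1)/2 × 1 = 156.0
  Sum = 5169.2 ng/mL·h
IV tail: 144.1/0.153 = 941.830; AUC_iv,0→∞ = 5169.2 + 941.830 = 6111.03 ng/mL·h
Trapezoidal AUC_0→7.5 (oral tablet):
  [0→2]: (0.0+326.9)/2 × 2 = 326.9
  [2→2.5]: (326.9+345.9)/2 × 0.5 = 168.2
  [2.5→4.5]: (345.9+331.1)/2 × 2 = 677.0
  [4.5→7.5]: (331.1+235.0)/2 × 3 = 849.15
  Sum = 2021.25 ng/mL·h
oral tablet tail: 235.0/0.153 = 1535.948; AUC_ev,0→∞ = 2021.25 + 1535.948 = 3557.198 ng/mL·h
F = (AUC_ev/D_ev)/(AUC_iv/D_iv) = (3557.198/15)/(6111.03/10) = 237.147/611.103 = 0.3881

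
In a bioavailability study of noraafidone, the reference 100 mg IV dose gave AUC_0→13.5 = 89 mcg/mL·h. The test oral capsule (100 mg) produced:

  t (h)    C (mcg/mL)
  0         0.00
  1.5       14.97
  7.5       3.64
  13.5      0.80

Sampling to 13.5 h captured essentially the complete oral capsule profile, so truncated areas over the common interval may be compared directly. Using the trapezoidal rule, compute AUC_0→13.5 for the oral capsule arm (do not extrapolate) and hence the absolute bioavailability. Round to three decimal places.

F = 0.903

Trapezoidal AUC_0→13.5 (oral capsule):
  [0→1.5]: (0.00+14.97)/2 × 1.5 = 11.2275
  [1.5→7.5]: (14.97+3.64)/2 × 6 = 55.83
  [7.5→13.5]: (3.64+0.80)/2 × 6 = 13.32
  Sum = 80.3775 mcg/mL·h
F = (AUC_ev/D_ev)/(AUC_iv/D_iv) = (80.3775/100)/(89/100) = 0.803775/0.89 = 0.9031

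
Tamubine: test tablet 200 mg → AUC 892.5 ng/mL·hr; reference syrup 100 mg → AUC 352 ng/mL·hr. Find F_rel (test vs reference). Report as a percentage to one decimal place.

F_rel = (AUC_test/D_test) / (AUC_ref/D_ref)
      = (892.5/200) / (352/100)
      = 4.4625 / 3.52 = 1.2678 = 126.78%

F_rel = 126.8%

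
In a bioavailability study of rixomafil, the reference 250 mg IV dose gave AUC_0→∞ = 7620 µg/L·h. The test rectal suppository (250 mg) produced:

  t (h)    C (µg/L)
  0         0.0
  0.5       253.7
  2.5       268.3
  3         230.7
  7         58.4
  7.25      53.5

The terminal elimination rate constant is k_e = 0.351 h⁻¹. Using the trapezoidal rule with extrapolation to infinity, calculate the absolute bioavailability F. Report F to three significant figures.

Trapezoidal AUC_0→7.25 (rectal suppository):
  [0→0.5]: (0.0+253.7)/2 × 0.5 = 63.425
  [0.5→2.5]: (253.7+268.3)/2 × 2 = 522.0
  [2.5→3]: (268.3+230.7)/2 × 0.5 = 124.75
  [3→7]: (230.7+58.4)/2 × 4 = 578.2
  [7→7.25]: (58.4+53.5)/2 × 0.25 = 13.9875
  Sum = 1302.3625 µg/L·h
Tail: C_last/k_e = 53.5/0.351 = 152.422
AUC_0→∞ (rectal suppository) = 1302.3625 + 152.422 = 1454.7845 µg/L·h
F = (AUC_ev/D_ev)/(AUC_iv/D_iv) = (1454.7845/250)/(7620/250) = 5.819138/30.48 = 0.1909

F = 0.191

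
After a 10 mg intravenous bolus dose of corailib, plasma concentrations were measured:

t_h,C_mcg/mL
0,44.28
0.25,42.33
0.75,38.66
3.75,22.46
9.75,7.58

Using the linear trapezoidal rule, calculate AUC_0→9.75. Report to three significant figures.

Trapezoidal AUC_0→9.75:
  [0→0.25]: (44.28+42.33)/2 × 0.25 = 10.82625
  [0.25→0.75]: (42.33+38.66)/2 × 0.5 = 20.2475
  [0.75→3.75]: (38.66+22.46)/2 × 3 = 91.68
  [3.75→9.75]: (22.46+7.58)/2 × 6 = 90.12
  Sum = 212.87375 mcg/mL·h

AUC = 213 mcg/mL·h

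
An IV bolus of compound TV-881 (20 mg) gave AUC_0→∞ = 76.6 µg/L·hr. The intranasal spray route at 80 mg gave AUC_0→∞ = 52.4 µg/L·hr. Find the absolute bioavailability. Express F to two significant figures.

F = (AUC_ev / D_ev) / (AUC_iv / D_iv)
  = (52.4/80) / (76.6/20)
  = 0.655 / 3.83 = 0.1710

F = 0.17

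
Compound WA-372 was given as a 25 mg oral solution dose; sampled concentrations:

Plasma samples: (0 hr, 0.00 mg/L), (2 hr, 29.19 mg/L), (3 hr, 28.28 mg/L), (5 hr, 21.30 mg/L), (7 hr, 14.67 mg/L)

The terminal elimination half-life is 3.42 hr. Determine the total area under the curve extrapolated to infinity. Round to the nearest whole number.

Trapezoidal AUC_0→7:
  [0→2]: (0.00+29.19)/2 × 2 = 29.19
  [2→3]: (29.19+28.28)/2 × 1 = 28.735
  [3→5]: (28.28+21.30)/2 × 2 = 49.58
  [5→7]: (21.30+14.67)/2 × 2 = 35.97
  Sum = 143.475 mg/L·hr
k_e = ln2 / t½ = 0.693147 / 3.42 = 0.2027 hr^-1
Extrapolated tail: C_last / k_e = 14.67 / 0.2027 = 72.373
AUC_0→∞ = 143.475 + 72.373 = 215.848 mg/L·hr

AUC = 216 mg/L·hr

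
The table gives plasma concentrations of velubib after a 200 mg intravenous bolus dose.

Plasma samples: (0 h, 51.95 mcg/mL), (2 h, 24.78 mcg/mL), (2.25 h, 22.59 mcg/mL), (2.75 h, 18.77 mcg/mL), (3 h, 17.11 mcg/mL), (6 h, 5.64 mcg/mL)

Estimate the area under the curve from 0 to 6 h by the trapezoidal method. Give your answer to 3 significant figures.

Trapezoidal AUC_0→6:
  [0→2]: (51.95+24.78)/2 × 2 = 76.73
  [2→2.25]: (24.78+22.59)/2 × 0.25 = 5.92125
  [2.25→2.75]: (22.59+18.77)/2 × 0.5 = 10.34
  [2.75→3]: (18.77+17.11)/2 × 0.25 = 4.485
  [3→6]: (17.11+5.64)/2 × 3 = 34.125
  Sum = 131.60125 mcg/mL·h

AUC = 132 mcg/mL·h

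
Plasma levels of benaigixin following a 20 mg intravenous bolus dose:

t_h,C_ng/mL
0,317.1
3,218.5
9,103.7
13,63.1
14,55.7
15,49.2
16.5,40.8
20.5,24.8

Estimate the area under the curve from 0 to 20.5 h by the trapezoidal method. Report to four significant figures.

AUC = 2414 ng/mL·h

Trapezoidal AUC_0→20.5:
  [0→3]: (317.1+218.5)/2 × 3 = 803.4
  [3→9]: (218.5+103.7)/2 × 6 = 966.6
  [9→13]: (103.7+63.1)/2 × 4 = 333.6
  [13→14]: (63.1+55.7)/2 × 1 = 59.4
  [14→15]: (55.7+49.2)/2 × 1 = 52.45
  [15→16.5]: (49.2+40.8)/2 × 1.5 = 67.5
  [16.5→20.5]: (40.8+24.8)/2 × 4 = 131.2
  Sum = 2414.15 ng/mL·h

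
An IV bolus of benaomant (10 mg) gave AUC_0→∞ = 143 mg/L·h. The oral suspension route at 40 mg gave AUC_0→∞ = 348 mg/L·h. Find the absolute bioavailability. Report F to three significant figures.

F = 0.608

F = (AUC_ev / D_ev) / (AUC_iv / D_iv)
  = (348/40) / (143/10)
  = 8.7 / 14.3 = 0.6084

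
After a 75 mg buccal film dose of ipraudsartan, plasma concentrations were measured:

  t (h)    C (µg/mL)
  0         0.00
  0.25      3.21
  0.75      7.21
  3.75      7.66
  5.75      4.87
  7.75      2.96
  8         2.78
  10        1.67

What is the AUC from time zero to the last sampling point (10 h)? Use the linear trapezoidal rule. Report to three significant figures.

Trapezoidal AUC_0→10:
  [0→0.25]: (0.00+3.21)/2 × 0.25 = 0.40125
  [0.25→0.75]: (3.21+7.21)/2 × 0.5 = 2.605
  [0.75→3.75]: (7.21+7.66)/2 × 3 = 22.305
  [3.75→5.75]: (7.66+4.87)/2 × 2 = 12.53
  [5.75→7.75]: (4.87+2.96)/2 × 2 = 7.83
  [7.75→8]: (2.96+2.78)/2 × 0.25 = 0.7175
  [8→10]: (2.78+1.67)/2 × 2 = 4.45
  Sum = 50.83875 µg/mL·h

AUC = 50.8 µg/mL·h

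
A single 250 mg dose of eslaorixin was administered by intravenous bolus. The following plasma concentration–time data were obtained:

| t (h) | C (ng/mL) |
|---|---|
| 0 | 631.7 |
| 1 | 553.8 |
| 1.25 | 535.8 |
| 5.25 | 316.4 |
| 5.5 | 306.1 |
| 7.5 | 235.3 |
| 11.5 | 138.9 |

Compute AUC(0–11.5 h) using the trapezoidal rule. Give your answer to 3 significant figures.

Trapezoidal AUC_0→11.5:
  [0→1]: (631.7+553.8)/2 × 1 = 592.75
  [1→1.25]: (553.8+535.8)/2 × 0.25 = 136.2
  [1.25→5.25]: (535.8+316.4)/2 × 4 = 1704.4
  [5.25→5.5]: (316.4+306.1)/2 × 0.25 = 77.8125
  [5.5→7.5]: (306.1+235.3)/2 × 2 = 541.4
  [7.5→11.5]: (235.3+138.9)/2 × 4 = 748.4
  Sum = 3800.9625 ng/mL·h

AUC = 3800 ng/mL·h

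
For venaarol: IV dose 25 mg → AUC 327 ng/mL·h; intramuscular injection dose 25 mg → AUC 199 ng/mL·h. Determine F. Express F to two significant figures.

F = (AUC_ev / D_ev) / (AUC_iv / D_iv)
  = (199/25) / (327/25)
  = 7.96 / 13.08 = 0.6086

F = 0.61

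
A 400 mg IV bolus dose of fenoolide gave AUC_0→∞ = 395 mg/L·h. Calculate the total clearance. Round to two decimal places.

CL = Dose_iv / AUC_0→∞
   = 400 / 395 = 1.01266 L/h

CL = 1.01 L/h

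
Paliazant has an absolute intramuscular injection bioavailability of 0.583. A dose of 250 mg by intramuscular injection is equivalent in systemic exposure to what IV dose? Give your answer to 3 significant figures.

Systemic exposure from an extravascular dose = F × D_ev, so the equivalent IV dose is F × D_ev.
D_iv = F × D_ev = 0.583 × 250 = 145.75 mg

D_iv = 146 mg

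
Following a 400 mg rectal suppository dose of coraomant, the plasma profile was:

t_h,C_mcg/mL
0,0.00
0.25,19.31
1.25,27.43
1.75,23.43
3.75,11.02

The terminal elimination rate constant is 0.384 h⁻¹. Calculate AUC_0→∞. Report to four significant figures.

Trapezoidal AUC_0→3.75:
  [0→0.25]: (0.00+19.31)/2 × 0.25 = 2.41375
  [0.25→1.25]: (19.31+27.43)/2 × 1 = 23.37
  [1.25→1.75]: (27.43+23.43)/2 × 0.5 = 12.715
  [1.75→3.75]: (23.43+11.02)/2 × 2 = 34.45
  Sum = 72.94875 mcg/mL·h
Extrapolated tail: C_last / k_e = 11.02 / 0.384 = 28.698
AUC_0→∞ = 72.94875 + 28.698 = 101.64675 mcg/mL·h

AUC = 101.6 mcg/mL·h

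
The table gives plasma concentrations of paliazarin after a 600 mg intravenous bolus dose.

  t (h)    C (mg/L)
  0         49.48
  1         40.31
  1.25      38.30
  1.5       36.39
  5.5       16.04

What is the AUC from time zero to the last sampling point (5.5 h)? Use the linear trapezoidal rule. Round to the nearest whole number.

Trapezoidal AUC_0→5.5:
  [0→1]: (49.48+40.31)/2 × 1 = 44.895
  [1→1.25]: (40.31+38.30)/2 × 0.25 = 9.82625
  [1.25→1.5]: (38.30+36.39)/2 × 0.25 = 9.33625
  [1.5→5.5]: (36.39+16.04)/2 × 4 = 104.86
  Sum = 168.9175 mg/L·h

AUC = 169 mg/L·h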